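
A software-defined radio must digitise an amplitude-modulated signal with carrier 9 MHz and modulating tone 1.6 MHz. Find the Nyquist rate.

21.2 MHz

AM sidebands sit at fc ± fm = 7.4 MHz and 10.6 MHz.
Highest-frequency component: 10.6 MHz.
Nyquist rate = 2 × 10.6 MHz = 21.2 MHz.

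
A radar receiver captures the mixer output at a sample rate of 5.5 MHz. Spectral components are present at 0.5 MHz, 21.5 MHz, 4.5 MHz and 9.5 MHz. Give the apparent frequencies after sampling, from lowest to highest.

fs/2 = 2.75 MHz.
0.5 MHz ≤ fs/2 = 2.75 MHz, passes unchanged.
21.5 MHz mod fs = 5 MHz.
5 MHz > fs/2 = 2.75 MHz, folds to fs − 5 MHz = 0.5 MHz.
4.5 MHz > fs/2 = 2.75 MHz, folds to fs − 4.5 MHz = 1 MHz.
9.5 MHz mod fs = 4 MHz.
4 MHz > fs/2 = 2.75 MHz, folds to fs − 4 MHz = 1.5 MHz.
Distinct values: {0.5 MHz, 1 MHz, 1.5 MHz}.

0.5 MHz, 1 MHz, 1.5 MHz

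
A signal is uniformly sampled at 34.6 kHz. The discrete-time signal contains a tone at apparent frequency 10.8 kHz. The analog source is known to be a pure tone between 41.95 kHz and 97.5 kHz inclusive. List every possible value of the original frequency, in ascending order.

Frequencies that alias to 10.8 kHz are k·fs ± 10.8 kHz for integer k ≥ 0.
k=0: 10.8 kHz.
k=1: 23.8 kHz, 45.4 kHz.
k=2: 58.4 kHz, 80 kHz.
k=3: 93 kHz, 114.6 kHz.
k=4: 127.6 kHz, 149.2 kHz.
Within [41.95 kHz, 97.5 kHz]: 45.4 kHz, 58.4 kHz, 80 kHz, 93 kHz.

45.4 kHz, 58.4 kHz, 80 kHz, 93 kHz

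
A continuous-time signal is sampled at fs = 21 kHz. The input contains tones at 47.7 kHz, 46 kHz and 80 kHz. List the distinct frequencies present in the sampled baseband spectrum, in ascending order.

4 kHz, 5.7 kHz

fs/2 = 10.5 kHz.
47.7 kHz mod fs = 5.7 kHz.
5.7 kHz ≤ fs/2 = 10.5 kHz, appears at 5.7 kHz.
46 kHz mod fs = 4 kHz.
4 kHz ≤ fs/2 = 10.5 kHz, appears at 4 kHz.
80 kHz mod fs = 17 kHz.
17 kHz > fs/2 = 10.5 kHz, folds to fs − 17 kHz = 4 kHz.
Distinct values: {4 kHz, 5.7 kHz}.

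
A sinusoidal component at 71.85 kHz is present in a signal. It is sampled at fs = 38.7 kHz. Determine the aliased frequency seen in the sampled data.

5.55 kHz

71.85 kHz mod fs = 33.15 kHz.
33.15 kHz > fs/2 = 19.35 kHz, folds to fs − 33.15 kHz = 5.55 kHz.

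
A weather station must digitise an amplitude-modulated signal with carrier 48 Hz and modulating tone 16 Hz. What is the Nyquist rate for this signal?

128 Hz

AM sidebands sit at fc ± fm = 32 Hz and 64 Hz.
Highest-frequency component: 64 Hz.
Nyquist rate = 2 × 64 Hz = 128 Hz.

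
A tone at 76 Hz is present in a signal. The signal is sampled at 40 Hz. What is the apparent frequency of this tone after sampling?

4 Hz

76 Hz mod fs = 36 Hz.
36 Hz > fs/2 = 20 Hz, folds to fs − 36 Hz = 4 Hz.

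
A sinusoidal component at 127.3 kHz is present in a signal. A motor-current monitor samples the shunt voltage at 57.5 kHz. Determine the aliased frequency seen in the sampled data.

12.3 kHz

127.3 kHz mod fs = 12.3 kHz.
12.3 kHz ≤ fs/2 = 28.75 kHz, appears at 12.3 kHz.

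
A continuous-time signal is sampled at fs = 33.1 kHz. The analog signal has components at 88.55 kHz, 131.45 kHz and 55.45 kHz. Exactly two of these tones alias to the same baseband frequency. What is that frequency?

10.75 kHz

fs/2 = 16.55 kHz.
88.55 kHz mod fs = 22.35 kHz.
22.35 kHz > fs/2 = 16.55 kHz, folds to fs − 22.35 kHz = 10.75 kHz.
131.45 kHz mod fs = 32.15 kHz.
32.15 kHz > fs/2 = 16.55 kHz, folds to fs − 32.15 kHz = 0.95 kHz.
55.45 kHz mod fs = 22.35 kHz.
22.35 kHz > fs/2 = 16.55 kHz, folds to fs − 22.35 kHz = 10.75 kHz.
55.45 kHz and 88.55 kHz both map to 10.75 kHz.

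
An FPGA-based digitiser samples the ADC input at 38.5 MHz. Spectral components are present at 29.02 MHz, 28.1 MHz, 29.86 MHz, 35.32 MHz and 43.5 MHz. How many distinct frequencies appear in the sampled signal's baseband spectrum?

5

fs/2 = 19.25 MHz.
29.02 MHz > fs/2 = 19.25 MHz, folds to fs − 29.02 MHz = 9.48 MHz.
28.1 MHz > fs/2 = 19.25 MHz, folds to fs − 28.1 MHz = 10.4 MHz.
29.86 MHz > fs/2 = 19.25 MHz, folds to fs − 29.86 MHz = 8.64 MHz.
35.32 MHz > fs/2 = 19.25 MHz, folds to fs − 35.32 MHz = 3.18 MHz.
43.5 MHz mod fs = 5 MHz.
5 MHz ≤ fs/2 = 19.25 MHz, appears at 5 MHz.
Distinct values: {3.18 MHz, 5 MHz, 8.64 MHz, 9.48 MHz, 10.4 MHz} → 5.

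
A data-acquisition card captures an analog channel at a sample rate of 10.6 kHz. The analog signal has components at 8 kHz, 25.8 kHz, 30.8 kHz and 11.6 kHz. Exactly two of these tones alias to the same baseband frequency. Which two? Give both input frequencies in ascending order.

11.6 kHz, 30.8 kHz

fs/2 = 5.3 kHz.
8 kHz > fs/2 = 5.3 kHz, folds to fs − 8 kHz = 2.6 kHz.
25.8 kHz mod fs = 4.6 kHz.
4.6 kHz ≤ fs/2 = 5.3 kHz, appears at 4.6 kHz.
30.8 kHz mod fs = 9.6 kHz.
9.6 kHz > fs/2 = 5.3 kHz, folds to fs − 9.6 kHz = 1 kHz.
11.6 kHz mod fs = 1 kHz.
1 kHz ≤ fs/2 = 5.3 kHz, appears at 1 kHz.
11.6 kHz and 30.8 kHz both map to 1 kHz.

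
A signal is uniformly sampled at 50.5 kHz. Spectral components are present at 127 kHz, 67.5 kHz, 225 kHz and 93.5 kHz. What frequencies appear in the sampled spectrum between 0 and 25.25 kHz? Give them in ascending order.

7.5 kHz, 17 kHz, 23 kHz, 24.5 kHz

fs/2 = 25.25 kHz.
127 kHz mod fs = 26 kHz.
26 kHz > fs/2 = 25.25 kHz, folds to fs − 26 kHz = 24.5 kHz.
67.5 kHz mod fs = 17 kHz.
17 kHz ≤ fs/2 = 25.25 kHz, appears at 17 kHz.
225 kHz mod fs = 23 kHz.
23 kHz ≤ fs/2 = 25.25 kHz, appears at 23 kHz.
93.5 kHz mod fs = 43 kHz.
43 kHz > fs/2 = 25.25 kHz, folds to fs − 43 kHz = 7.5 kHz.
Distinct values: {7.5 kHz, 17 kHz, 23 kHz, 24.5 kHz}.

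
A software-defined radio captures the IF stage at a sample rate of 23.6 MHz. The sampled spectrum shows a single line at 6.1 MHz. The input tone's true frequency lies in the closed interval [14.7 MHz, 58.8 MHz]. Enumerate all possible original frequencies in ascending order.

17.5 MHz, 29.7 MHz, 41.1 MHz, 53.3 MHz

Frequencies that alias to 6.1 MHz are k·fs ± 6.1 MHz for integer k ≥ 0.
k=0: 6.1 MHz.
k=1: 17.5 MHz, 29.7 MHz.
k=2: 41.1 MHz, 53.3 MHz.
k=3: 64.7 MHz, 76.9 MHz.
Within [14.7 MHz, 58.8 MHz]: 17.5 MHz, 29.7 MHz, 41.1 MHz, 53.3 MHz.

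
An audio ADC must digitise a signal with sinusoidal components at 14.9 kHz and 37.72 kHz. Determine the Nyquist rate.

75.44 kHz

Highest-frequency component: 37.72 kHz.
Nyquist rate = 2 × 37.72 kHz = 75.44 kHz.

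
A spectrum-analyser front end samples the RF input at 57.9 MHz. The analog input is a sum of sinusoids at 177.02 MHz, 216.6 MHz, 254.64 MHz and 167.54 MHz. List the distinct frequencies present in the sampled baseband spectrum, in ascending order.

3.32 MHz, 6.16 MHz, 15 MHz, 23.04 MHz

fs/2 = 28.95 MHz.
177.02 MHz mod fs = 3.32 MHz.
3.32 MHz ≤ fs/2 = 28.95 MHz, appears at 3.32 MHz.
216.6 MHz mod fs = 42.9 MHz.
42.9 MHz > fs/2 = 28.95 MHz, folds to fs − 42.9 MHz = 15 MHz.
254.64 MHz mod fs = 23.04 MHz.
23.04 MHz ≤ fs/2 = 28.95 MHz, appears at 23.04 MHz.
167.54 MHz mod fs = 51.74 MHz.
51.74 MHz > fs/2 = 28.95 MHz, folds to fs − 51.74 MHz = 6.16 MHz.
Distinct values: {3.32 MHz, 6.16 MHz, 15 MHz, 23.04 MHz}.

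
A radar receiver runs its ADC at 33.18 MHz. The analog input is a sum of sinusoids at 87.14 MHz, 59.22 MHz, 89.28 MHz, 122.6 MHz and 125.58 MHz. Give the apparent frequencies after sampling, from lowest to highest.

fs/2 = 16.59 MHz.
87.14 MHz mod fs = 20.78 MHz.
20.78 MHz > fs/2 = 16.59 MHz, folds to fs − 20.78 MHz = 12.4 MHz.
59.22 MHz mod fs = 26.04 MHz.
26.04 MHz > fs/2 = 16.59 MHz, folds to fs − 26.04 MHz = 7.14 MHz.
89.28 MHz mod fs = 22.92 MHz.
22.92 MHz > fs/2 = 16.59 MHz, folds to fs − 22.92 MHz = 10.26 MHz.
122.6 MHz mod fs = 23.06 MHz.
23.06 MHz > fs/2 = 16.59 MHz, folds to fs − 23.06 MHz = 10.12 MHz.
125.58 MHz mod fs = 26.04 MHz.
26.04 MHz > fs/2 = 16.59 MHz, folds to fs − 26.04 MHz = 7.14 MHz.
Distinct values: {7.14 MHz, 10.12 MHz, 10.26 MHz, 12.4 MHz}.

7.14 MHz, 10.12 MHz, 10.26 MHz, 12.4 MHz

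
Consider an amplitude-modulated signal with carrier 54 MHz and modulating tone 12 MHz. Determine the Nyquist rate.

AM sidebands sit at fc ± fm = 42 MHz and 66 MHz.
Highest-frequency component: 66 MHz.
Nyquist rate = 2 × 66 MHz = 132 MHz.

132 MHz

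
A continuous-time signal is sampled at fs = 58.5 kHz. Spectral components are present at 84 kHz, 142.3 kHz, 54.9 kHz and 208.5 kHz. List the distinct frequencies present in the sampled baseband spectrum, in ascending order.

fs/2 = 29.25 kHz.
84 kHz mod fs = 25.5 kHz.
25.5 kHz ≤ fs/2 = 29.25 kHz, appears at 25.5 kHz.
142.3 kHz mod fs = 25.3 kHz.
25.3 kHz ≤ fs/2 = 29.25 kHz, appears at 25.3 kHz.
54.9 kHz > fs/2 = 29.25 kHz, folds to fs − 54.9 kHz = 3.6 kHz.
208.5 kHz mod fs = 33 kHz.
33 kHz > fs/2 = 29.25 kHz, folds to fs − 33 kHz = 25.5 kHz.
Distinct values: {3.6 kHz, 25.3 kHz, 25.5 kHz}.

3.6 kHz, 25.3 kHz, 25.5 kHz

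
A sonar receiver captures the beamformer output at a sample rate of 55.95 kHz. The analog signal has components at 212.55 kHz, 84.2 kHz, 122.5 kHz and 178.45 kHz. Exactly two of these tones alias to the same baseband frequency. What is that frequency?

10.6 kHz

fs/2 = 27.975 kHz.
212.55 kHz mod fs = 44.7 kHz.
44.7 kHz > fs/2 = 27.975 kHz, folds to fs − 44.7 kHz = 11.25 kHz.
84.2 kHz mod fs = 28.25 kHz.
28.25 kHz > fs/2 = 27.975 kHz, folds to fs − 28.25 kHz = 27.7 kHz.
122.5 kHz mod fs = 10.6 kHz.
10.6 kHz ≤ fs/2 = 27.975 kHz, appears at 10.6 kHz.
178.45 kHz mod fs = 10.6 kHz.
10.6 kHz ≤ fs/2 = 27.975 kHz, appears at 10.6 kHz.
122.5 kHz and 178.45 kHz both map to 10.6 kHz.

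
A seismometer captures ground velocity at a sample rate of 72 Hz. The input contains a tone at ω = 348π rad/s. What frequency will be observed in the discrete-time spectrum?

ω = 348π rad/s → f = ω/(2π) = 174 Hz.
174 Hz mod fs = 30 Hz.
30 Hz ≤ fs/2 = 36 Hz, appears at 30 Hz.

30 Hz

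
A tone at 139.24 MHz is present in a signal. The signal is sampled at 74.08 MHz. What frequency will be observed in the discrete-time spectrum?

139.24 MHz mod fs = 65.16 MHz.
65.16 MHz > fs/2 = 37.04 MHz, folds to fs − 65.16 MHz = 8.92 MHz.

8.92 MHz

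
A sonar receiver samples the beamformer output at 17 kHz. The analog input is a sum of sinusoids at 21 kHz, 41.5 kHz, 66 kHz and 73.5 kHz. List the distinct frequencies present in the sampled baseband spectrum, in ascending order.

fs/2 = 8.5 kHz.
21 kHz mod fs = 4 kHz.
4 kHz ≤ fs/2 = 8.5 kHz, appears at 4 kHz.
41.5 kHz mod fs = 7.5 kHz.
7.5 kHz ≤ fs/2 = 8.5 kHz, appears at 7.5 kHz.
66 kHz mod fs = 15 kHz.
15 kHz > fs/2 = 8.5 kHz, folds to fs − 15 kHz = 2 kHz.
73.5 kHz mod fs = 5.5 kHz.
5.5 kHz ≤ fs/2 = 8.5 kHz, appears at 5.5 kHz.
Distinct values: {2 kHz, 4 kHz, 5.5 kHz, 7.5 kHz}.

2 kHz, 4 kHz, 5.5 kHz, 7.5 kHz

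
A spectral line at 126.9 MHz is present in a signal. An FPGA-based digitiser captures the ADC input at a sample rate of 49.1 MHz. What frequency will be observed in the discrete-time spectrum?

126.9 MHz mod fs = 28.7 MHz.
28.7 MHz > fs/2 = 24.55 MHz, folds to fs − 28.7 MHz = 20.4 MHz.

20.4 MHz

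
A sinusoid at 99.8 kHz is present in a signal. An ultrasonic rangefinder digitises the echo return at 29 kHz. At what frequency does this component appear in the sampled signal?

12.8 kHz

99.8 kHz mod fs = 12.8 kHz.
12.8 kHz ≤ fs/2 = 14.5 kHz, appears at 12.8 kHz.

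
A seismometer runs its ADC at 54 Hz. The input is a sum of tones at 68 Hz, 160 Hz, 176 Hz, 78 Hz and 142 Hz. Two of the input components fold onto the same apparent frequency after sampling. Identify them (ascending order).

fs/2 = 27 Hz.
68 Hz mod fs = 14 Hz.
14 Hz ≤ fs/2 = 27 Hz, appears at 14 Hz.
160 Hz mod fs = 52 Hz.
52 Hz > fs/2 = 27 Hz, folds to fs − 52 Hz = 2 Hz.
176 Hz mod fs = 14 Hz.
14 Hz ≤ fs/2 = 27 Hz, appears at 14 Hz.
78 Hz mod fs = 24 Hz.
24 Hz ≤ fs/2 = 27 Hz, appears at 24 Hz.
142 Hz mod fs = 34 Hz.
34 Hz > fs/2 = 27 Hz, folds to fs − 34 Hz = 20 Hz.
68 Hz and 176 Hz both map to 14 Hz.

68 Hz, 176 Hz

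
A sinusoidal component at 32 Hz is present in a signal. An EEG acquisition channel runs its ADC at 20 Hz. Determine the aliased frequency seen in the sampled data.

8 Hz

32 Hz mod fs = 12 Hz.
12 Hz > fs/2 = 10 Hz, folds to fs − 12 Hz = 8 Hz.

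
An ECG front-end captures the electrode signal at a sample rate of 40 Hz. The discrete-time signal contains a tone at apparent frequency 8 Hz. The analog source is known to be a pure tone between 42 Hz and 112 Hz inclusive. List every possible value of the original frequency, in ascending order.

Frequencies that alias to 8 Hz are k·fs ± 8 Hz for integer k ≥ 0.
k=0: 8 Hz.
k=1: 32 Hz, 48 Hz.
k=2: 72 Hz, 88 Hz.
k=3: 112 Hz, 128 Hz.
k=4: 152 Hz, 168 Hz.
Within [42 Hz, 112 Hz]: 48 Hz, 72 Hz, 88 Hz, 112 Hz.

48 Hz, 72 Hz, 88 Hz, 112 Hz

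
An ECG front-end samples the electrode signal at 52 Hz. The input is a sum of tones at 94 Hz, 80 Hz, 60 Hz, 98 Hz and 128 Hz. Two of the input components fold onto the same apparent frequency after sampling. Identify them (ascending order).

fs/2 = 26 Hz.
94 Hz mod fs = 42 Hz.
42 Hz > fs/2 = 26 Hz, folds to fs − 42 Hz = 10 Hz.
80 Hz mod fs = 28 Hz.
28 Hz > fs/2 = 26 Hz, folds to fs − 28 Hz = 24 Hz.
60 Hz mod fs = 8 Hz.
8 Hz ≤ fs/2 = 26 Hz, appears at 8 Hz.
98 Hz mod fs = 46 Hz.
46 Hz > fs/2 = 26 Hz, folds to fs − 46 Hz = 6 Hz.
128 Hz mod fs = 24 Hz.
24 Hz ≤ fs/2 = 26 Hz, appears at 24 Hz.
80 Hz and 128 Hz both map to 24 Hz.

80 Hz, 128 Hz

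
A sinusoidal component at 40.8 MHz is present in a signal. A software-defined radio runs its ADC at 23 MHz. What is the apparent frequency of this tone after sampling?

40.8 MHz mod fs = 17.8 MHz.
17.8 MHz > fs/2 = 11.5 MHz, folds to fs − 17.8 MHz = 5.2 MHz.

5.2 MHz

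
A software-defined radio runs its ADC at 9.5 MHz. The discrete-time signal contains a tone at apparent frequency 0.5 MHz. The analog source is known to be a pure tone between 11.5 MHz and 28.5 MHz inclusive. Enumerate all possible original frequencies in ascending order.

18.5 MHz, 19.5 MHz, 28 MHz

Frequencies that alias to 0.5 MHz are k·fs ± 0.5 MHz for integer k ≥ 0.
k=0: 0.5 MHz.
k=1: 9 MHz, 10 MHz.
k=2: 18.5 MHz, 19.5 MHz.
k=3: 28 MHz, 29 MHz.
k=4: 37.5 MHz, 38.5 MHz.
Within [11.5 MHz, 28.5 MHz]: 18.5 MHz, 19.5 MHz, 28 MHz.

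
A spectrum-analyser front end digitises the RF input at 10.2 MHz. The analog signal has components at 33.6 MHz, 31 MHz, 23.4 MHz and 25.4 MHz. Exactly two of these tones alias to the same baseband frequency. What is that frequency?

3 MHz

fs/2 = 5.1 MHz.
33.6 MHz mod fs = 3 MHz.
3 MHz ≤ fs/2 = 5.1 MHz, appears at 3 MHz.
31 MHz mod fs = 0.4 MHz.
0.4 MHz ≤ fs/2 = 5.1 MHz, appears at 0.4 MHz.
23.4 MHz mod fs = 3 MHz.
3 MHz ≤ fs/2 = 5.1 MHz, appears at 3 MHz.
25.4 MHz mod fs = 5 MHz.
5 MHz ≤ fs/2 = 5.1 MHz, appears at 5 MHz.
23.4 MHz and 33.6 MHz both map to 3 MHz.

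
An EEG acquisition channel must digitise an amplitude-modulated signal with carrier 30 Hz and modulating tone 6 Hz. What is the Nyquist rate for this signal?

72 Hz

AM sidebands sit at fc ± fm = 24 Hz and 36 Hz.
Highest-frequency component: 36 Hz.
Nyquist rate = 2 × 36 Hz = 72 Hz.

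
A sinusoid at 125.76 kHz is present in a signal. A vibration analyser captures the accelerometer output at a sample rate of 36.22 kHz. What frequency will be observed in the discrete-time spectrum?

125.76 kHz mod fs = 17.1 kHz.
17.1 kHz ≤ fs/2 = 18.11 kHz, appears at 17.1 kHz.

17.1 kHz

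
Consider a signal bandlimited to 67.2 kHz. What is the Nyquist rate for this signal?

Nyquist rate = 2 × 67.2 kHz = 134.4 kHz.

134.4 kHz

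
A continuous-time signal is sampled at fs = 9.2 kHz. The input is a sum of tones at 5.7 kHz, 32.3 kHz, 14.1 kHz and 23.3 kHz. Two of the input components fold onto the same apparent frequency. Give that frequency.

4.3 kHz

fs/2 = 4.6 kHz.
5.7 kHz > fs/2 = 4.6 kHz, folds to fs − 5.7 kHz = 3.5 kHz.
32.3 kHz mod fs = 4.7 kHz.
4.7 kHz > fs/2 = 4.6 kHz, folds to fs − 4.7 kHz = 4.5 kHz.
14.1 kHz mod fs = 4.9 kHz.
4.9 kHz > fs/2 = 4.6 kHz, folds to fs − 4.9 kHz = 4.3 kHz.
23.3 kHz mod fs = 4.9 kHz.
4.9 kHz > fs/2 = 4.6 kHz, folds to fs − 4.9 kHz = 4.3 kHz.
14.1 kHz and 23.3 kHz both map to 4.3 kHz.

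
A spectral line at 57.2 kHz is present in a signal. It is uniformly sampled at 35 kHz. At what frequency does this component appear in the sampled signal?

57.2 kHz mod fs = 22.2 kHz.
22.2 kHz > fs/2 = 17.5 kHz, folds to fs − 22.2 kHz = 12.8 kHz.

12.8 kHz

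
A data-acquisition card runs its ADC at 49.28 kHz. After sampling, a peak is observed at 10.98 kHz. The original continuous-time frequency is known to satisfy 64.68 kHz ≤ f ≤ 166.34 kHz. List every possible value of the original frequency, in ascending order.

87.58 kHz, 109.54 kHz, 136.86 kHz, 158.82 kHz

Frequencies that alias to 10.98 kHz are k·fs ± 10.98 kHz for integer k ≥ 0.
k=0: 10.98 kHz.
k=1: 38.3 kHz, 60.26 kHz.
k=2: 87.58 kHz, 109.54 kHz.
k=3: 136.86 kHz, 158.82 kHz.
k=4: 186.14 kHz, 208.1 kHz.
Within [64.68 kHz, 166.34 kHz]: 87.58 kHz, 109.54 kHz, 136.86 kHz, 158.82 kHz.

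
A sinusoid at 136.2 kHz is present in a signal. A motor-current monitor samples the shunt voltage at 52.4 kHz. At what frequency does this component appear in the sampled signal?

21 kHz

136.2 kHz mod fs = 31.4 kHz.
31.4 kHz > fs/2 = 26.2 kHz, folds to fs − 31.4 kHz = 21 kHz.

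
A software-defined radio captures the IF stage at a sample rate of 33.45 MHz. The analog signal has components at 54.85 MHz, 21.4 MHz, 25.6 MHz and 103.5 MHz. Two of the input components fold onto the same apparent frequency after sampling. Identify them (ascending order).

21.4 MHz, 54.85 MHz

fs/2 = 16.725 MHz.
54.85 MHz mod fs = 21.4 MHz.
21.4 MHz > fs/2 = 16.725 MHz, folds to fs − 21.4 MHz = 12.05 MHz.
21.4 MHz > fs/2 = 16.725 MHz, folds to fs − 21.4 MHz = 12.05 MHz.
25.6 MHz > fs/2 = 16.725 MHz, folds to fs − 25.6 MHz = 7.85 MHz.
103.5 MHz mod fs = 3.15 MHz.
3.15 MHz ≤ fs/2 = 16.725 MHz, appears at 3.15 MHz.
21.4 MHz and 54.85 MHz both map to 12.05 MHz.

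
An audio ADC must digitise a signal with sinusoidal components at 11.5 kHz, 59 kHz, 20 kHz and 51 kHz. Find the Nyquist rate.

118 kHz

Highest-frequency component: 59 kHz.
Nyquist rate = 2 × 59 kHz = 118 kHz.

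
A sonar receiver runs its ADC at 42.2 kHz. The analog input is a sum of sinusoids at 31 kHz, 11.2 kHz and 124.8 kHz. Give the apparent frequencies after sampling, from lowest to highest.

fs/2 = 21.1 kHz.
31 kHz > fs/2 = 21.1 kHz, folds to fs − 31 kHz = 11.2 kHz.
11.2 kHz ≤ fs/2 = 21.1 kHz, passes unchanged.
124.8 kHz mod fs = 40.4 kHz.
40.4 kHz > fs/2 = 21.1 kHz, folds to fs − 40.4 kHz = 1.8 kHz.
Distinct values: {1.8 kHz, 11.2 kHz}.

1.8 kHz, 11.2 kHz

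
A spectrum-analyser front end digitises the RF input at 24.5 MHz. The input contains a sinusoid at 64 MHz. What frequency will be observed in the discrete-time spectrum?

64 MHz mod fs = 15 MHz.
15 MHz > fs/2 = 12.25 MHz, folds to fs − 15 MHz = 9.5 MHz.

9.5 MHz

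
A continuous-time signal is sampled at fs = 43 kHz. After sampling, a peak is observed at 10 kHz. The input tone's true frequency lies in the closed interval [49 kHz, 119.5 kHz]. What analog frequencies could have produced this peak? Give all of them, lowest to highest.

53 kHz, 76 kHz, 96 kHz, 119 kHz

Frequencies that alias to 10 kHz are k·fs ± 10 kHz for integer k ≥ 0.
k=0: 10 kHz.
k=1: 33 kHz, 53 kHz.
k=2: 76 kHz, 96 kHz.
k=3: 119 kHz, 139 kHz.
k=4: 162 kHz, 182 kHz.
Within [49 kHz, 119.5 kHz]: 53 kHz, 76 kHz, 96 kHz, 119 kHz.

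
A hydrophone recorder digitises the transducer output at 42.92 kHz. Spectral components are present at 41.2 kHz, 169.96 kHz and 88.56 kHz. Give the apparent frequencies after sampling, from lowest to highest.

fs/2 = 21.46 kHz.
41.2 kHz > fs/2 = 21.46 kHz, folds to fs − 41.2 kHz = 1.72 kHz.
169.96 kHz mod fs = 41.2 kHz.
41.2 kHz > fs/2 = 21.46 kHz, folds to fs − 41.2 kHz = 1.72 kHz.
88.56 kHz mod fs = 2.72 kHz.
2.72 kHz ≤ fs/2 = 21.46 kHz, appears at 2.72 kHz.
Distinct values: {1.72 kHz, 2.72 kHz}.

1.72 kHz, 2.72 kHz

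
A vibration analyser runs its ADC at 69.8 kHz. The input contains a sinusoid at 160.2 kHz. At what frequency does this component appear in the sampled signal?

160.2 kHz mod fs = 20.6 kHz.
20.6 kHz ≤ fs/2 = 34.9 kHz, appears at 20.6 kHz.

20.6 kHz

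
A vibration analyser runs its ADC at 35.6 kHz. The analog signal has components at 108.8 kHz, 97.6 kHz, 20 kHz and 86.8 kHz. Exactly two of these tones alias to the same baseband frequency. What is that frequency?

15.6 kHz

fs/2 = 17.8 kHz.
108.8 kHz mod fs = 2 kHz.
2 kHz ≤ fs/2 = 17.8 kHz, appears at 2 kHz.
97.6 kHz mod fs = 26.4 kHz.
26.4 kHz > fs/2 = 17.8 kHz, folds to fs − 26.4 kHz = 9.2 kHz.
20 kHz > fs/2 = 17.8 kHz, folds to fs − 20 kHz = 15.6 kHz.
86.8 kHz mod fs = 15.6 kHz.
15.6 kHz ≤ fs/2 = 17.8 kHz, appears at 15.6 kHz.
20 kHz and 86.8 kHz both map to 15.6 kHz.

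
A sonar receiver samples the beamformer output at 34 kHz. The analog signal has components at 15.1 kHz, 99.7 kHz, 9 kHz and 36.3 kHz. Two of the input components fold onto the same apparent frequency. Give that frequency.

fs/2 = 17 kHz.
15.1 kHz ≤ fs/2 = 17 kHz, passes unchanged.
99.7 kHz mod fs = 31.7 kHz.
31.7 kHz > fs/2 = 17 kHz, folds to fs − 31.7 kHz = 2.3 kHz.
9 kHz ≤ fs/2 = 17 kHz, passes unchanged.
36.3 kHz mod fs = 2.3 kHz.
2.3 kHz ≤ fs/2 = 17 kHz, appears at 2.3 kHz.
36.3 kHz and 99.7 kHz both map to 2.3 kHz.

2.3 kHz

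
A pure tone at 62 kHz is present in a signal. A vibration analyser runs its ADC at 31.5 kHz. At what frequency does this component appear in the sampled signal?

1 kHz

62 kHz mod fs = 30.5 kHz.
30.5 kHz > fs/2 = 15.75 kHz, folds to fs − 30.5 kHz = 1 kHz.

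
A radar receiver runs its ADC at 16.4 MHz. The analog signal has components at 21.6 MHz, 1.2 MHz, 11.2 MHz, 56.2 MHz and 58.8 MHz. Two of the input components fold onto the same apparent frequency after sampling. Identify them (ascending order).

11.2 MHz, 21.6 MHz

fs/2 = 8.2 MHz.
21.6 MHz mod fs = 5.2 MHz.
5.2 MHz ≤ fs/2 = 8.2 MHz, appears at 5.2 MHz.
1.2 MHz ≤ fs/2 = 8.2 MHz, passes unchanged.
11.2 MHz > fs/2 = 8.2 MHz, folds to fs − 11.2 MHz = 5.2 MHz.
56.2 MHz mod fs = 7 MHz.
7 MHz ≤ fs/2 = 8.2 MHz, appears at 7 MHz.
58.8 MHz mod fs = 9.6 MHz.
9.6 MHz > fs/2 = 8.2 MHz, folds to fs − 9.6 MHz = 6.8 MHz.
11.2 MHz and 21.6 MHz both map to 5.2 MHz.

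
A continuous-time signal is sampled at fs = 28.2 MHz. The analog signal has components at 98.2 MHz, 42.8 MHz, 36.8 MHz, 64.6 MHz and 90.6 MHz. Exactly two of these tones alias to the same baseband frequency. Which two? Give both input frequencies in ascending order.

42.8 MHz, 98.2 MHz

fs/2 = 14.1 MHz.
98.2 MHz mod fs = 13.6 MHz.
13.6 MHz ≤ fs/2 = 14.1 MHz, appears at 13.6 MHz.
42.8 MHz mod fs = 14.6 MHz.
14.6 MHz > fs/2 = 14.1 MHz, folds to fs − 14.6 MHz = 13.6 MHz.
36.8 MHz mod fs = 8.6 MHz.
8.6 MHz ≤ fs/2 = 14.1 MHz, appears at 8.6 MHz.
64.6 MHz mod fs = 8.2 MHz.
8.2 MHz ≤ fs/2 = 14.1 MHz, appears at 8.2 MHz.
90.6 MHz mod fs = 6 MHz.
6 MHz ≤ fs/2 = 14.1 MHz, appears at 6 MHz.
42.8 MHz and 98.2 MHz both map to 13.6 MHz.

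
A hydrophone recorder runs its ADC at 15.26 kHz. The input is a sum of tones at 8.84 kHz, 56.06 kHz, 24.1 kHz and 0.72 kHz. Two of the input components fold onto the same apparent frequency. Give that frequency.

6.42 kHz

fs/2 = 7.63 kHz.
8.84 kHz > fs/2 = 7.63 kHz, folds to fs − 8.84 kHz = 6.42 kHz.
56.06 kHz mod fs = 10.28 kHz.
10.28 kHz > fs/2 = 7.63 kHz, folds to fs − 10.28 kHz = 4.98 kHz.
24.1 kHz mod fs = 8.84 kHz.
8.84 kHz > fs/2 = 7.63 kHz, folds to fs − 8.84 kHz = 6.42 kHz.
0.72 kHz ≤ fs/2 = 7.63 kHz, passes unchanged.
8.84 kHz and 24.1 kHz both map to 6.42 kHz.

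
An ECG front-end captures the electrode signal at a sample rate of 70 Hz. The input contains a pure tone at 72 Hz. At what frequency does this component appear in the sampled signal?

72 Hz mod fs = 2 Hz.
2 Hz ≤ fs/2 = 35 Hz, appears at 2 Hz.

2 Hz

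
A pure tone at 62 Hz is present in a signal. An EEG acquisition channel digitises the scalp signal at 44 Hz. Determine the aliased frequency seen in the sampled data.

18 Hz

62 Hz mod fs = 18 Hz.
18 Hz ≤ fs/2 = 22 Hz, appears at 18 Hz.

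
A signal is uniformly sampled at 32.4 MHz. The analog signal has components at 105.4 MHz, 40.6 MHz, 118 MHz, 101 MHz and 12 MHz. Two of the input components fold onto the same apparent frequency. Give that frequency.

fs/2 = 16.2 MHz.
105.4 MHz mod fs = 8.2 MHz.
8.2 MHz ≤ fs/2 = 16.2 MHz, appears at 8.2 MHz.
40.6 MHz mod fs = 8.2 MHz.
8.2 MHz ≤ fs/2 = 16.2 MHz, appears at 8.2 MHz.
118 MHz mod fs = 20.8 MHz.
20.8 MHz > fs/2 = 16.2 MHz, folds to fs − 20.8 MHz = 11.6 MHz.
101 MHz mod fs = 3.8 MHz.
3.8 MHz ≤ fs/2 = 16.2 MHz, appears at 3.8 MHz.
12 MHz ≤ fs/2 = 16.2 MHz, passes unchanged.
40.6 MHz and 105.4 MHz both map to 8.2 MHz.

8.2 MHz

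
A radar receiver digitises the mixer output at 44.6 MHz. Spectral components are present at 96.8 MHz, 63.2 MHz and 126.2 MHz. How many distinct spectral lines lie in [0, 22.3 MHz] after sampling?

2

fs/2 = 22.3 MHz.
96.8 MHz mod fs = 7.6 MHz.
7.6 MHz ≤ fs/2 = 22.3 MHz, appears at 7.6 MHz.
63.2 MHz mod fs = 18.6 MHz.
18.6 MHz ≤ fs/2 = 22.3 MHz, appears at 18.6 MHz.
126.2 MHz mod fs = 37 MHz.
37 MHz > fs/2 = 22.3 MHz, folds to fs − 37 MHz = 7.6 MHz.
Distinct values: {7.6 MHz, 18.6 MHz} → 2.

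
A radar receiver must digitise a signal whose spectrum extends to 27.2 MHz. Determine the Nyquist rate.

54.4 MHz

Nyquist rate = 2 × 27.2 MHz = 54.4 MHz.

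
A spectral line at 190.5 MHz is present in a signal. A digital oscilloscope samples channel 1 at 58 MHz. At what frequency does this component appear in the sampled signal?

190.5 MHz mod fs = 16.5 MHz.
16.5 MHz ≤ fs/2 = 29 MHz, appears at 16.5 MHz.

16.5 MHz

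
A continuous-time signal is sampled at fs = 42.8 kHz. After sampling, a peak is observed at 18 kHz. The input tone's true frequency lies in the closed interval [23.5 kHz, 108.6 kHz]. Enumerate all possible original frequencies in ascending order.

24.8 kHz, 60.8 kHz, 67.6 kHz, 103.6 kHz

Frequencies that alias to 18 kHz are k·fs ± 18 kHz for integer k ≥ 0.
k=0: 18 kHz.
k=1: 24.8 kHz, 60.8 kHz.
k=2: 67.6 kHz, 103.6 kHz.
k=3: 110.4 kHz, 146.4 kHz.
Within [23.5 kHz, 108.6 kHz]: 24.8 kHz, 60.8 kHz, 67.6 kHz, 103.6 kHz.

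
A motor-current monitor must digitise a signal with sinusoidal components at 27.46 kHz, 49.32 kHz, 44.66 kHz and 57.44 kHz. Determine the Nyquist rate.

114.88 kHz

Highest-frequency component: 57.44 kHz.
Nyquist rate = 2 × 57.44 kHz = 114.88 kHz.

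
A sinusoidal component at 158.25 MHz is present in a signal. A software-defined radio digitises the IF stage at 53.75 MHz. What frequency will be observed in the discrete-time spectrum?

158.25 MHz mod fs = 50.75 MHz.
50.75 MHz > fs/2 = 26.875 MHz, folds to fs − 50.75 MHz = 3 MHz.

3 MHz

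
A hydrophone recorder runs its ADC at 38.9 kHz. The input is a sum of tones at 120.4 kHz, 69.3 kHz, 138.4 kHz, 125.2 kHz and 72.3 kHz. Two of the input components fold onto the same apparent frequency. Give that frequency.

8.5 kHz

fs/2 = 19.45 kHz.
120.4 kHz mod fs = 3.7 kHz.
3.7 kHz ≤ fs/2 = 19.45 kHz, appears at 3.7 kHz.
69.3 kHz mod fs = 30.4 kHz.
30.4 kHz > fs/2 = 19.45 kHz, folds to fs − 30.4 kHz = 8.5 kHz.
138.4 kHz mod fs = 21.7 kHz.
21.7 kHz > fs/2 = 19.45 kHz, folds to fs − 21.7 kHz = 17.2 kHz.
125.2 kHz mod fs = 8.5 kHz.
8.5 kHz ≤ fs/2 = 19.45 kHz, appears at 8.5 kHz.
72.3 kHz mod fs = 33.4 kHz.
33.4 kHz > fs/2 = 19.45 kHz, folds to fs − 33.4 kHz = 5.5 kHz.
69.3 kHz and 125.2 kHz both map to 8.5 kHz.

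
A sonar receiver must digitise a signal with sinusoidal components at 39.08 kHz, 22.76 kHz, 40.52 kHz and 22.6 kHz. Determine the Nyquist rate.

Highest-frequency component: 40.52 kHz.
Nyquist rate = 2 × 40.52 kHz = 81.04 kHz.

81.04 kHz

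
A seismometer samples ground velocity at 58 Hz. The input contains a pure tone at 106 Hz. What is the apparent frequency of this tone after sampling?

10 Hz

106 Hz mod fs = 48 Hz.
48 Hz > fs/2 = 29 Hz, folds to fs − 48 Hz = 10 Hz.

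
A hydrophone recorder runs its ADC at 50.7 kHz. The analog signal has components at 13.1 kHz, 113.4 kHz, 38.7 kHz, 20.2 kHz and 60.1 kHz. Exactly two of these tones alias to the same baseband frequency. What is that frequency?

12 kHz

fs/2 = 25.35 kHz.
13.1 kHz ≤ fs/2 = 25.35 kHz, passes unchanged.
113.4 kHz mod fs = 12 kHz.
12 kHz ≤ fs/2 = 25.35 kHz, appears at 12 kHz.
38.7 kHz > fs/2 = 25.35 kHz, folds to fs − 38.7 kHz = 12 kHz.
20.2 kHz ≤ fs/2 = 25.35 kHz, passes unchanged.
60.1 kHz mod fs = 9.4 kHz.
9.4 kHz ≤ fs/2 = 25.35 kHz, appears at 9.4 kHz.
38.7 kHz and 113.4 kHz both map to 12 kHz.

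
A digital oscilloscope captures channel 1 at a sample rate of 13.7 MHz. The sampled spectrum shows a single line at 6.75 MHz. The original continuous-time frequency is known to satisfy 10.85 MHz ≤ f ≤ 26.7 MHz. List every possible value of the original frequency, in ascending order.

Frequencies that alias to 6.75 MHz are k·fs ± 6.75 MHz for integer k ≥ 0.
k=0: 6.75 MHz.
k=1: 6.95 MHz, 20.45 MHz.
k=2: 20.65 MHz, 34.15 MHz.
k=3: 34.35 MHz, 47.85 MHz.
Within [10.85 MHz, 26.7 MHz]: 20.45 MHz, 20.65 MHz.

20.45 MHz, 20.65 MHz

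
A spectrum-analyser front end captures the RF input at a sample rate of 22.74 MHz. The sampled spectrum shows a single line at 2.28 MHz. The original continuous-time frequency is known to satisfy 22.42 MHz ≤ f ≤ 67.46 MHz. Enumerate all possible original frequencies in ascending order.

Frequencies that alias to 2.28 MHz are k·fs ± 2.28 MHz for integer k ≥ 0.
k=0: 2.28 MHz.
k=1: 20.46 MHz, 25.02 MHz.
k=2: 43.2 MHz, 47.76 MHz.
k=3: 65.94 MHz, 70.5 MHz.
k=4: 88.68 MHz, 93.24 MHz.
Within [22.42 MHz, 67.46 MHz]: 25.02 MHz, 43.2 MHz, 47.76 MHz, 65.94 MHz.

25.02 MHz, 43.2 MHz, 47.76 MHz, 65.94 MHz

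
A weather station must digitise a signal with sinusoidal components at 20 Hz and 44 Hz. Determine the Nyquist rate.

88 Hz

Highest-frequency component: 44 Hz.
Nyquist rate = 2 × 44 Hz = 88 Hz.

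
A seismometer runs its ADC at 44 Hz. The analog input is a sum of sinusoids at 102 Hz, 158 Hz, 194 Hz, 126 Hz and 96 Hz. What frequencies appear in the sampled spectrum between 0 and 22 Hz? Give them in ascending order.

6 Hz, 8 Hz, 14 Hz, 18 Hz

fs/2 = 22 Hz.
102 Hz mod fs = 14 Hz.
14 Hz ≤ fs/2 = 22 Hz, appears at 14 Hz.
158 Hz mod fs = 26 Hz.
26 Hz > fs/2 = 22 Hz, folds to fs − 26 Hz = 18 Hz.
194 Hz mod fs = 18 Hz.
18 Hz ≤ fs/2 = 22 Hz, appears at 18 Hz.
126 Hz mod fs = 38 Hz.
38 Hz > fs/2 = 22 Hz, folds to fs − 38 Hz = 6 Hz.
96 Hz mod fs = 8 Hz.
8 Hz ≤ fs/2 = 22 Hz, appears at 8 Hz.
Distinct values: {6 Hz, 8 Hz, 14 Hz, 18 Hz}.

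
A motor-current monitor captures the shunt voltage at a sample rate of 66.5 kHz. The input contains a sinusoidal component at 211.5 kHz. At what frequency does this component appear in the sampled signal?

12 kHz

211.5 kHz mod fs = 12 kHz.
12 kHz ≤ fs/2 = 33.25 kHz, appears at 12 kHz.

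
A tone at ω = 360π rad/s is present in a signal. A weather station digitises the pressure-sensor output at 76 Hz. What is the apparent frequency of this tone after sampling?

28 Hz

ω = 360π rad/s → f = ω/(2π) = 180 Hz.
180 Hz mod fs = 28 Hz.
28 Hz ≤ fs/2 = 38 Hz, appears at 28 Hz.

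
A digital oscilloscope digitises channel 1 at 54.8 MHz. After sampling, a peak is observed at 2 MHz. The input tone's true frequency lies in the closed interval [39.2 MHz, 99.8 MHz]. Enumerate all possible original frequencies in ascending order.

Frequencies that alias to 2 MHz are k·fs ± 2 MHz for integer k ≥ 0.
k=0: 2 MHz.
k=1: 52.8 MHz, 56.8 MHz.
k=2: 107.6 MHz, 111.6 MHz.
Within [39.2 MHz, 99.8 MHz]: 52.8 MHz, 56.8 MHz.

52.8 MHz, 56.8 MHz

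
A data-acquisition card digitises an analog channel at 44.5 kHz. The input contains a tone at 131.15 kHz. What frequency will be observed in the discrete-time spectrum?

2.35 kHz

131.15 kHz mod fs = 42.15 kHz.
42.15 kHz > fs/2 = 22.25 kHz, folds to fs − 42.15 kHz = 2.35 kHz.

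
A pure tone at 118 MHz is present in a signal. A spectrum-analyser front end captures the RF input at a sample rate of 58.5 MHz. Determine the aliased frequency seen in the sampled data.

118 MHz mod fs = 1 MHz.
1 MHz ≤ fs/2 = 29.25 MHz, appears at 1 MHz.

1 MHz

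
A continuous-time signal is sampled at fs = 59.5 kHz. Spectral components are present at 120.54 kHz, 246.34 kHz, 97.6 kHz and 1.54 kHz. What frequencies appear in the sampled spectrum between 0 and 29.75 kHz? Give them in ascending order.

fs/2 = 29.75 kHz.
120.54 kHz mod fs = 1.54 kHz.
1.54 kHz ≤ fs/2 = 29.75 kHz, appears at 1.54 kHz.
246.34 kHz mod fs = 8.34 kHz.
8.34 kHz ≤ fs/2 = 29.75 kHz, appears at 8.34 kHz.
97.6 kHz mod fs = 38.1 kHz.
38.1 kHz > fs/2 = 29.75 kHz, folds to fs − 38.1 kHz = 21.4 kHz.
1.54 kHz ≤ fs/2 = 29.75 kHz, passes unchanged.
Distinct values: {1.54 kHz, 8.34 kHz, 21.4 kHz}.

1.54 kHz, 8.34 kHz, 21.4 kHz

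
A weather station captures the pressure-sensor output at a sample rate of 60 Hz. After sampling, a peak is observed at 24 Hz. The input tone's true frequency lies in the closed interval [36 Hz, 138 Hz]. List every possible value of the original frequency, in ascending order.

Frequencies that alias to 24 Hz are k·fs ± 24 Hz for integer k ≥ 0.
k=0: 24 Hz.
k=1: 36 Hz, 84 Hz.
k=2: 96 Hz, 144 Hz.
k=3: 156 Hz, 204 Hz.
Within [36 Hz, 138 Hz]: 36 Hz, 84 Hz, 96 Hz.

36 Hz, 84 Hz, 96 Hz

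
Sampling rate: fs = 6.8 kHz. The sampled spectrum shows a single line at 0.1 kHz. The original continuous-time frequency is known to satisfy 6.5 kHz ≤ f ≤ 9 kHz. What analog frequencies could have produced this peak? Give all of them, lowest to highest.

Frequencies that alias to 0.1 kHz are k·fs ± 0.1 kHz for integer k ≥ 0.
k=0: 0.1 kHz.
k=1: 6.7 kHz, 6.9 kHz.
k=2: 13.5 kHz, 13.7 kHz.
Within [6.5 kHz, 9 kHz]: 6.7 kHz, 6.9 kHz.

6.7 kHz, 6.9 kHz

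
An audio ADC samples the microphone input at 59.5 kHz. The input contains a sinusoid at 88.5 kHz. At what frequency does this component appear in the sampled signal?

29 kHz

88.5 kHz mod fs = 29 kHz.
29 kHz ≤ fs/2 = 29.75 kHz, appears at 29 kHz.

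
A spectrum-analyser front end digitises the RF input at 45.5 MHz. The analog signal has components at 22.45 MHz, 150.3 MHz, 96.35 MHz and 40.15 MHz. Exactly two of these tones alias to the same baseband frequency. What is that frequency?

fs/2 = 22.75 MHz.
22.45 MHz ≤ fs/2 = 22.75 MHz, passes unchanged.
150.3 MHz mod fs = 13.8 MHz.
13.8 MHz ≤ fs/2 = 22.75 MHz, appears at 13.8 MHz.
96.35 MHz mod fs = 5.35 MHz.
5.35 MHz ≤ fs/2 = 22.75 MHz, appears at 5.35 MHz.
40.15 MHz > fs/2 = 22.75 MHz, folds to fs − 40.15 MHz = 5.35 MHz.
40.15 MHz and 96.35 MHz both map to 5.35 MHz.

5.35 MHz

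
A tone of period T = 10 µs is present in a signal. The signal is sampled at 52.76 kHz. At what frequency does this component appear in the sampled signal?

T = 10 µs → f = 1/T = 100 kHz.
100 kHz mod fs = 47.24 kHz.
47.24 kHz > fs/2 = 26.38 kHz, folds to fs − 47.24 kHz = 5.52 kHz.

5.52 kHz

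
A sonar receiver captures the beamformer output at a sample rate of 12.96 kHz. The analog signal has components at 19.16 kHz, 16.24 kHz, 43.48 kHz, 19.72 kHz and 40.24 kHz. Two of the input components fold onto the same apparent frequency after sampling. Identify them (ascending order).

fs/2 = 6.48 kHz.
19.16 kHz mod fs = 6.2 kHz.
6.2 kHz ≤ fs/2 = 6.48 kHz, appears at 6.2 kHz.
16.24 kHz mod fs = 3.28 kHz.
3.28 kHz ≤ fs/2 = 6.48 kHz, appears at 3.28 kHz.
43.48 kHz mod fs = 4.6 kHz.
4.6 kHz ≤ fs/2 = 6.48 kHz, appears at 4.6 kHz.
19.72 kHz mod fs = 6.76 kHz.
6.76 kHz > fs/2 = 6.48 kHz, folds to fs − 6.76 kHz = 6.2 kHz.
40.24 kHz mod fs = 1.36 kHz.
1.36 kHz ≤ fs/2 = 6.48 kHz, appears at 1.36 kHz.
19.16 kHz and 19.72 kHz both map to 6.2 kHz.

19.16 kHz, 19.72 kHz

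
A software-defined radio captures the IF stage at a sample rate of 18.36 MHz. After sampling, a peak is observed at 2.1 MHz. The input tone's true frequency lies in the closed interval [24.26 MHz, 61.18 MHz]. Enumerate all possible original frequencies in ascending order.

34.62 MHz, 38.82 MHz, 52.98 MHz, 57.18 MHz

Frequencies that alias to 2.1 MHz are k·fs ± 2.1 MHz for integer k ≥ 0.
k=0: 2.1 MHz.
k=1: 16.26 MHz, 20.46 MHz.
k=2: 34.62 MHz, 38.82 MHz.
k=3: 52.98 MHz, 57.18 MHz.
k=4: 71.34 MHz, 75.54 MHz.
Within [24.26 MHz, 61.18 MHz]: 34.62 MHz, 38.82 MHz, 52.98 MHz, 57.18 MHz.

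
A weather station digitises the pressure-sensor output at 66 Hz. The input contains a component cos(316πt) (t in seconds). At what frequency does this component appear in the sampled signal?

ω = 316π rad/s → f = ω/(2π) = 158 Hz.
158 Hz mod fs = 26 Hz.
26 Hz ≤ fs/2 = 33 Hz, appears at 26 Hz.

26 Hz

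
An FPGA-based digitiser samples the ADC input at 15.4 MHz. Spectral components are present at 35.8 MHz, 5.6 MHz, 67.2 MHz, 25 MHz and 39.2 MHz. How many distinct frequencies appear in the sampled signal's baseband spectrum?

fs/2 = 7.7 MHz.
35.8 MHz mod fs = 5 MHz.
5 MHz ≤ fs/2 = 7.7 MHz, appears at 5 MHz.
5.6 MHz ≤ fs/2 = 7.7 MHz, passes unchanged.
67.2 MHz mod fs = 5.6 MHz.
5.6 MHz ≤ fs/2 = 7.7 MHz, appears at 5.6 MHz.
25 MHz mod fs = 9.6 MHz.
9.6 MHz > fs/2 = 7.7 MHz, folds to fs − 9.6 MHz = 5.8 MHz.
39.2 MHz mod fs = 8.4 MHz.
8.4 MHz > fs/2 = 7.7 MHz, folds to fs − 8.4 MHz = 7 MHz.
Distinct values: {5 MHz, 5.6 MHz, 5.8 MHz, 7 MHz} → 4.

4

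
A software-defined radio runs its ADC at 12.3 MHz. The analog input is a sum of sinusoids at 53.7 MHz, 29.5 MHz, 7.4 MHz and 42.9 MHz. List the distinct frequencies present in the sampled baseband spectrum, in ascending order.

fs/2 = 6.15 MHz.
53.7 MHz mod fs = 4.5 MHz.
4.5 MHz ≤ fs/2 = 6.15 MHz, appears at 4.5 MHz.
29.5 MHz mod fs = 4.9 MHz.
4.9 MHz ≤ fs/2 = 6.15 MHz, appears at 4.9 MHz.
7.4 MHz > fs/2 = 6.15 MHz, folds to fs − 7.4 MHz = 4.9 MHz.
42.9 MHz mod fs = 6 MHz.
6 MHz ≤ fs/2 = 6.15 MHz, appears at 6 MHz.
Distinct values: {4.5 MHz, 4.9 MHz, 6 MHz}.

4.5 MHz, 4.9 MHz, 6 MHz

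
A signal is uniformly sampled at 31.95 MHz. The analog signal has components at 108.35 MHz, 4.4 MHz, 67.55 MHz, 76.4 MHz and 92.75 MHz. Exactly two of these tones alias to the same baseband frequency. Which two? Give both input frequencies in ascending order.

76.4 MHz, 108.35 MHz

fs/2 = 15.975 MHz.
108.35 MHz mod fs = 12.5 MHz.
12.5 MHz ≤ fs/2 = 15.975 MHz, appears at 12.5 MHz.
4.4 MHz ≤ fs/2 = 15.975 MHz, passes unchanged.
67.55 MHz mod fs = 3.65 MHz.
3.65 MHz ≤ fs/2 = 15.975 MHz, appears at 3.65 MHz.
76.4 MHz mod fs = 12.5 MHz.
12.5 MHz ≤ fs/2 = 15.975 MHz, appears at 12.5 MHz.
92.75 MHz mod fs = 28.85 MHz.
28.85 MHz > fs/2 = 15.975 MHz, folds to fs − 28.85 MHz = 3.1 MHz.
76.4 MHz and 108.35 MHz both map to 12.5 MHz.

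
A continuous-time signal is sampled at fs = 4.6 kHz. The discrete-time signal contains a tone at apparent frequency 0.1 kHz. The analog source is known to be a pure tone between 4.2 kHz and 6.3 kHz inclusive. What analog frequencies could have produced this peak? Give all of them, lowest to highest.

Frequencies that alias to 0.1 kHz are k·fs ± 0.1 kHz for integer k ≥ 0.
k=0: 0.1 kHz.
k=1: 4.5 kHz, 4.7 kHz.
k=2: 9.1 kHz, 9.3 kHz.
Within [4.2 kHz, 6.3 kHz]: 4.5 kHz, 4.7 kHz.

4.5 kHz, 4.7 kHz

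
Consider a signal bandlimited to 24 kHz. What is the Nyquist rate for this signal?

Nyquist rate = 2 × 24 kHz = 48 kHz.

48 kHz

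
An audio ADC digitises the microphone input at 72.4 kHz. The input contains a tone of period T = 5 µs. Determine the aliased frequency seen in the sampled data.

17.2 kHz

T = 5 µs → f = 1/T = 200 kHz.
200 kHz mod fs = 55.2 kHz.
55.2 kHz > fs/2 = 36.2 kHz, folds to fs − 55.2 kHz = 17.2 kHz.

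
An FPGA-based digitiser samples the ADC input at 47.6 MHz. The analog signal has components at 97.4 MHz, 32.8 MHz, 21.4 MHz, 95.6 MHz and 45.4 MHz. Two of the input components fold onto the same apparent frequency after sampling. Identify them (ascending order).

45.4 MHz, 97.4 MHz

fs/2 = 23.8 MHz.
97.4 MHz mod fs = 2.2 MHz.
2.2 MHz ≤ fs/2 = 23.8 MHz, appears at 2.2 MHz.
32.8 MHz > fs/2 = 23.8 MHz, folds to fs − 32.8 MHz = 14.8 MHz.
21.4 MHz ≤ fs/2 = 23.8 MHz, passes unchanged.
95.6 MHz mod fs = 0.4 MHz.
0.4 MHz ≤ fs/2 = 23.8 MHz, appears at 0.4 MHz.
45.4 MHz > fs/2 = 23.8 MHz, folds to fs − 45.4 MHz = 2.2 MHz.
45.4 MHz and 97.4 MHz both map to 2.2 MHz.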